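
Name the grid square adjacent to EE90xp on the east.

Longitude subsquare x = 23; +1 → 24, wraps to 0 = a, carry into square.
Longitude square 9; +1 → 10, wraps to 0, carry into field.
Longitude field E = 4; +1 → 5 = F.
The latitude characters are unchanged.

FE00ap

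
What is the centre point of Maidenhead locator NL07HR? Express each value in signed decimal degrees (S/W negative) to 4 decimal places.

27.7292, 80.6250

Field N=13, L=11: +13·20° lon, +11·10° lat → SW at lon 80°, lat 20°.
Square 0, 7: +0·2° lon, +7·1° lat → SW at lon 80°, lat 27°.
Subsquare h=7, r=17: +7·0.0833333° lon, +17·0.0416667° lat → SW at lon 80.5833°, lat 27.7083°.
Cell spans 0.0833333° lon × 0.0416667° lat. Centre is SW corner plus half of each.
latitude 27.7292, longitude 80.6250.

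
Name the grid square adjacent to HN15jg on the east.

HN15kg

Longitude subsquare j = 9; +1 → 10 = k.
The latitude characters are unchanged.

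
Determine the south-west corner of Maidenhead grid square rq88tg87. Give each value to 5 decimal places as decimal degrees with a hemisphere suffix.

Field R=17, Q=16: +17·20° lon, +16·10° lat → SW at lon 160°, lat 70°.
Square 8, 8: +8·2° lon, +8·1° lat → SW at lon 176°, lat 78°.
Subsquare t=19, g=6: +19·0.0833333° lon, +6·0.0416667° lat → SW at lon 177.583°, lat 78.25°.
Extended square 8, 7: +8·0.00833333° lon, +7·0.00416667° lat → SW at lon 177.65°, lat 78.2792°.
latitude 78.27917° N, longitude 177.65000° E.

78.27917° N, 177.65000° E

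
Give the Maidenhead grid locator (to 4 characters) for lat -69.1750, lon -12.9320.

Shift to the Maidenhead origin (180°W, 90°S): lon 167.07, lat 20.83.
Field: 167.07/20 → 8 → I, 20.83/10 → 2 → C; chars IC.
Square: 7.07/2 → 3, 0.83/1 → 0; chars 30.

IC30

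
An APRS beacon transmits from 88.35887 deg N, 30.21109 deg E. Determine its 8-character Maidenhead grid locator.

Offset from 180°W / 90°S: lon 210.21109°, lat 178.35887°.
Field: 210.21109/20 → 10 → K, 178.35887/10 → 17 → R; chars KR.
Square: 10.21109/2 → 5, 8.35887/1 → 8; chars 58.
Subsquare: 0.21109/0.0833333 → 2 → c, 0.35887/0.0416667 → 8 → i; chars ci.
Extended square: 0.04442/0.00833333 → 5, 0.02554/0.00416667 → 6; chars 56.

KR58ci56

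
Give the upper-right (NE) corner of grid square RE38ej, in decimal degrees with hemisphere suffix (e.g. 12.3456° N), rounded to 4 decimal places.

41.5833° S, 166.4167° E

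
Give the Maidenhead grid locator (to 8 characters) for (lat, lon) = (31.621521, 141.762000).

QM01vo19

Shift to the Maidenhead origin (180°W, 90°S): lon 321.76200, lat 121.62152.
Field: 321.76200/20 → 16 → Q, 121.62152/10 → 12 → M; chars QM.
Square: 1.76200/2 → 0, 1.62152/1 → 1; chars 01.
Subsquare: 1.76200/0.0833333 → 21 → v, 0.62152/0.0416667 → 14 → o; chars vo.
Extended square: 0.01200/0.00833333 → 1, 0.03819/0.00416667 → 9; chars 19.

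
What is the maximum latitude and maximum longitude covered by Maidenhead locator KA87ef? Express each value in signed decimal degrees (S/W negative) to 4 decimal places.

-82.7500, 36.4167

Field K=10, A=0: +10·20° lon, +0·10° lat → SW at lon 20°, lat -90°.
Square 8, 7: +8·2° lon, +7·1° lat → SW at lon 36°, lat -83°.
Subsquare e=4, f=5: +4·0.0833333° lon, +5·0.0416667° lat → SW at lon 36.3333°, lat -82.7917°.
Cell spans 0.0833333° lon × 0.0416667° lat. NE corner is SW corner plus one full cell.
latitude -82.7500, longitude 36.4167.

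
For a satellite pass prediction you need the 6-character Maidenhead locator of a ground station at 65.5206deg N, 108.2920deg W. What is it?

Shift to the Maidenhead origin (180°W, 90°S): lon 71.7080, lat 155.5206.
Field (20°×10°, letters A–R): 71.7080/20 → 3 → D, 155.5206/10 → 15 → P; chars DP.
Square (2°×1°, digits 0–9): 11.7080/2 → 5, 5.5206/1 → 5; chars 55.
Subsquare (5′×2.5′, letters a–x): 1.7080/0.0833333 → 20 → u, 0.5206/0.0416667 → 12 → m; chars um.

DP55um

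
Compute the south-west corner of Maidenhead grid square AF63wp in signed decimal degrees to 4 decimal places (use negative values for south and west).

-36.3750, -166.1667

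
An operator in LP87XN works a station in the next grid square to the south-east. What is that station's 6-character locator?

Longitude subsquare x = 23; +1 → 24, wraps to 0 = a, carry into square.
Longitude square 8; +1 → 9.
Latitude subsquare n = 13; −1 → 12 = m.

LP97am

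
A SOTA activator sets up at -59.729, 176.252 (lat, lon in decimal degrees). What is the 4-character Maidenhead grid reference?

RD80

Add 180° to longitude and 90° to latitude: 356.25, 30.27.
Field (20°×10°, letters A–R): 356.25/20 → 17 → R, 30.27/10 → 3 → D; chars RD.
Square (2°×1°, digits 0–9): 16.25/2 → 8, 0.27/1 → 0; chars 80.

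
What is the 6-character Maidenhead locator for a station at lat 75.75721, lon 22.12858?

KQ15bs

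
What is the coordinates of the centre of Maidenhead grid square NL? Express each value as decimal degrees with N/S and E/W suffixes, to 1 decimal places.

25.0° N, 90.0° E

Field N=13, L=11: +13·20° lon, +11·10° lat → SW at lon 80°, lat 20°.
Cell spans 20° lon × 10° lat. Centre is SW corner plus half of each.
latitude 25.0° N, longitude 90.0° E.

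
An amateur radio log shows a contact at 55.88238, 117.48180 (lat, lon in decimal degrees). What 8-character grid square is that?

OO85rv71

Add 180° to longitude and 90° to latitude: 297.48180, 145.88238.
Field: 297.48180/20 → 14 → O, 145.88238/10 → 14 → O; chars OO.
Square: 17.48180/2 → 8, 5.88238/1 → 5; chars 85.
Subsquare: 1.48180/0.0833333 → 17 → r, 0.88238/0.0416667 → 21 → v; chars rv.
Extended square: 0.06513/0.00833333 → 7, 0.00738/0.00416667 → 1; chars 71.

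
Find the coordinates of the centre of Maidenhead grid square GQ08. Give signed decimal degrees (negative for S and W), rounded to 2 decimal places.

78.50, -59.00

Field G=6, Q=16: +6·20° lon, +16·10° lat → SW at lon -60°, lat 70°.
Square 0, 8: +0·2° lon, +8·1° lat → SW at lon -60°, lat 78°.
Cell spans 2° lon × 1° lat. Centre is SW corner plus half of each.
latitude 78.50, longitude -59.00.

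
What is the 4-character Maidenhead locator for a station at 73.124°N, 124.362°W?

CQ73

Offset from 180°W / 90°S: lon 55.64°, lat 163.12°.
Field: lon ⌊55.64/20⌋ = 2 → C; lat ⌊163.12/10⌋ = 16 → Q.
Square: lon ⌊15.64/2⌋ = 7; lat ⌊3.12/1⌋ = 3.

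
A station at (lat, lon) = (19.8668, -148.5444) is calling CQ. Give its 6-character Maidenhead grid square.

Offset from 180°W / 90°S: lon 31.4556°, lat 109.8668°.
Field (20°×10°, letters A–R): 31.4556/20 → 1 → B, 109.8668/10 → 10 → K; chars BK.
Square (2°×1°, digits 0–9): 11.4556/2 → 5, 9.8668/1 → 9; chars 59.
Subsquare (5′×2.5′, letters a–x): 1.4556/0.0833333 → 17 → r, 0.8668/0.0416667 → 20 → u; chars ru.

BK59ru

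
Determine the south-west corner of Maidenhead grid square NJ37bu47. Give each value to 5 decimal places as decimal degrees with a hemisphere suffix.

Field N=13, J=9: +13·20° lon, +9·10° lat → SW at lon 80°, lat 0°.
Square 3, 7: +3·2° lon, +7·1° lat → SW at lon 86°, lat 7°.
Subsquare b=1, u=20: +1·0.0833333° lon, +20·0.0416667° lat → SW at lon 86.0833°, lat 7.83333°.
Extended square 4, 7: +4·0.00833333° lon, +7·0.00416667° lat → SW at lon 86.1167°, lat 7.8625°.
latitude 7.86250° N, longitude 86.11667° E.

7.86250° N, 86.11667° E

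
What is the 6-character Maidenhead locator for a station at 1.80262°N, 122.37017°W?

Add 180° to longitude and 90° to latitude: 57.6298, 91.8026.
Field: 57.6298/20 → 2 → C, 91.8026/10 → 9 → J; chars CJ.
Square: 17.6298/2 → 8, 1.8026/1 → 1; chars 81.
Subsquare: 1.6298/0.0833333 → 19 → t, 0.8026/0.0416667 → 19 → t; chars tt.

CJ81tt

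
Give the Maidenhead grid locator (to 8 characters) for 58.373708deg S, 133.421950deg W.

CD31gp90

Shift to the Maidenhead origin (180°W, 90°S): lon 46.57805, lat 31.62629.
Field: lon ⌊46.57805/20⌋ = 2 → C; lat ⌊31.62629/10⌋ = 3 → D.
Square: lon ⌊6.57805/2⌋ = 3; lat ⌊1.62629/1⌋ = 1.
Subsquare: lon ⌊0.57805/0.0833333⌋ = 6 → g; lat ⌊0.62629/0.0416667⌋ = 15 → p.
Extended square: lon ⌊0.07805/0.00833333⌋ = 9; lat ⌊0.00129/0.00416667⌋ = 0.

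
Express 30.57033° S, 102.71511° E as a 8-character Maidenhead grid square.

Add 180° to longitude and 90° to latitude: 282.71511, 59.42967.
Field (20°×10°, letters A–R): lon ⌊282.71511/20⌋ = 14 → O; lat ⌊59.42967/10⌋ = 5 → F.
Square (2°×1°, digits 0–9): lon ⌊2.71511/2⌋ = 1; lat ⌊9.42967/1⌋ = 9.
Subsquare (5′×2.5′, letters a–x): lon ⌊0.71511/0.0833333⌋ = 8 → i; lat ⌊0.42967/0.0416667⌋ = 10 → k.
Extended square (30″×15″, digits 0–9): lon ⌊0.04844/0.00833333⌋ = 5; lat ⌊0.01300/0.00416667⌋ = 3.

OF19ik53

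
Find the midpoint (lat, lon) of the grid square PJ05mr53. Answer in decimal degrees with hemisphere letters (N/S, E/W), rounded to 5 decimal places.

Field P=15, J=9: +15·20° lon, +9·10° lat → SW at lon 120°, lat 0°.
Square 0, 5: +0·2° lon, +5·1° lat → SW at lon 120°, lat 5°.
Subsquare m=12, r=17: +12·0.0833333° lon, +17·0.0416667° lat → SW at lon 121°, lat 5.70833°.
Extended square 5, 3: +5·0.00833333° lon, +3·0.00416667° lat → SW at lon 121.042°, lat 5.72083°.
Cell spans 0.00833333° lon × 0.00416667° lat. Centre is SW corner plus half of each.
latitude 5.72292° N, longitude 121.04583° E.

5.72292° N, 121.04583° E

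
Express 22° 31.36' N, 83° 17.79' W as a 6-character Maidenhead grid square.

EL82im

Add 180° to longitude and 90° to latitude: 96.7035, 112.5227.
Field (20°×10°, letters A–R): lon ⌊96.7035/20⌋ = 4 → E; lat ⌊112.5227/10⌋ = 11 → L.
Square (2°×1°, digits 0–9): lon ⌊16.7035/2⌋ = 8; lat ⌊2.5227/1⌋ = 2.
Subsquare (5′×2.5′, letters a–x): lon ⌊0.7035/0.0833333⌋ = 8 → i; lat ⌊0.5227/0.0416667⌋ = 12 → m.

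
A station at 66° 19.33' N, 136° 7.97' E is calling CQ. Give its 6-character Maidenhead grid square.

PP86bh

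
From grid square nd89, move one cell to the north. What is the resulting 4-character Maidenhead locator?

Latitude square 9; +1 → 10, wraps to 0, carry into field.
Latitude field D = 3; +1 → 4 = E.
The longitude characters are unchanged.

NE80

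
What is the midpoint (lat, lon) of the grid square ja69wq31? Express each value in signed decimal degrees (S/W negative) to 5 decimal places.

-80.32708, 13.86250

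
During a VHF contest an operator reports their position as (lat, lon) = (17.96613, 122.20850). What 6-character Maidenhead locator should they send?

PK17cx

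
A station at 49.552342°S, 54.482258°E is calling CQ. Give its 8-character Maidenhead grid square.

Offset from 180°W / 90°S: lon 234.48226°, lat 40.44766°.
Field: lon ⌊234.48226/20⌋ = 11 → L; lat ⌊40.44766/10⌋ = 4 → E.
Square: lon ⌊14.48226/2⌋ = 7; lat ⌊0.44766/1⌋ = 0.
Subsquare: lon ⌊0.48226/0.0833333⌋ = 5 → f; lat ⌊0.44766/0.0416667⌋ = 10 → k.
Extended square: lon ⌊0.06559/0.00833333⌋ = 7; lat ⌊0.03099/0.00416667⌋ = 7.

LE70fk77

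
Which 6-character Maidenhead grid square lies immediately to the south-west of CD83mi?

Longitude subsquare m = 12; −1 → 11 = l.
Latitude subsquare i = 8; −1 → 7 = h.

CD83lh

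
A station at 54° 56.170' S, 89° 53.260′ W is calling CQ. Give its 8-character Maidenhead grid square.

Offset from 180°W / 90°S: lon 90.11233°, lat 35.06383°.
Field (20°×10°, letters A–R): 90.11233/20 → 4 → E, 35.06383/10 → 3 → D; chars ED.
Square (2°×1°, digits 0–9): 10.11233/2 → 5, 5.06383/1 → 5; chars 55.
Subsquare (5′×2.5′, letters a–x): 0.11233/0.0833333 → 1 → b, 0.06383/0.0416667 → 1 → b; chars bb.
Extended square (30″×15″, digits 0–9): 0.02900/0.00833333 → 3, 0.02217/0.00416667 → 5; chars 35.

ED55bb35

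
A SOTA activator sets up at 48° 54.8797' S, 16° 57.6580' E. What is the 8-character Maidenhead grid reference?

Add 180° to longitude and 90° to latitude: 196.96097, 41.08534.
Field: 196.96097/20 → 9 → J, 41.08534/10 → 4 → E; chars JE.
Square: 16.96097/2 → 8, 1.08534/1 → 1; chars 81.
Subsquare: 0.96097/0.0833333 → 11 → l, 0.08534/0.0416667 → 2 → c; chars lc.
Extended square: 0.04430/0.00833333 → 5, 0.00200/0.00416667 → 0; chars 50.

JE81lc50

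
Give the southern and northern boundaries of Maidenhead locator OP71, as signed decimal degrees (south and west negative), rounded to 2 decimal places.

61.00, 62.00

Field O=14, P=15: +14·20° lon, +15·10° lat → SW at lon 100°, lat 60°.
Square 7, 1: +7·2° lon, +1·1° lat → SW at lon 114°, lat 61°.
Cell spans 2° lon × 1° lat.
south 61.00, north 62.00.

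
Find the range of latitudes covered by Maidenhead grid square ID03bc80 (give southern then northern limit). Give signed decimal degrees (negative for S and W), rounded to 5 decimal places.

-56.91667, -56.91250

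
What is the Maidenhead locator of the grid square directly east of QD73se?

QD73te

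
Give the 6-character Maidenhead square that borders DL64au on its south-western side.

Longitude subsquare a = 0; −1 → -1, wraps to 23 = x, carry into square.
Longitude square 6; −1 → 5.
Latitude subsquare u = 20; −1 → 19 = t.

DL54xt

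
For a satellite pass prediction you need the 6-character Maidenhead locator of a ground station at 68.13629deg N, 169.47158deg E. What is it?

RP48rd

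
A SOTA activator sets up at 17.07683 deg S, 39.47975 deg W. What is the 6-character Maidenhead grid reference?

Offset from 180°W / 90°S: lon 140.5203°, lat 72.9232°.
Field: lon ⌊140.5203/20⌋ = 7 → H; lat ⌊72.9232/10⌋ = 7 → H.
Square: lon ⌊0.5203/2⌋ = 0; lat ⌊2.9232/1⌋ = 2.
Subsquare: lon ⌊0.5203/0.0833333⌋ = 6 → g; lat ⌊0.9232/0.0416667⌋ = 22 → w.

HH02gw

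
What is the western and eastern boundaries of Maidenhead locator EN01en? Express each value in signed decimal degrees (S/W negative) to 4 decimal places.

Field E=4, N=13: +4·20° lon, +13·10° lat → SW at lon -100°, lat 40°.
Square 0, 1: +0·2° lon, +1·1° lat → SW at lon -100°, lat 41°.
Subsquare e=4, n=13: +4·0.0833333° lon, +13·0.0416667° lat → SW at lon -99.6667°, lat 41.5417°.
Cell spans 0.0833333° lon × 0.0416667° lat.
west -99.6667, east -99.5833.

-99.6667, -99.5833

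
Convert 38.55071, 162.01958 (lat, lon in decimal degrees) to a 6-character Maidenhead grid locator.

RM18an

Offset from 180°W / 90°S: lon 342.0196°, lat 128.5507°.
Field: lon ⌊342.0196/20⌋ = 17 → R; lat ⌊128.5507/10⌋ = 12 → M.
Square: lon ⌊2.0196/2⌋ = 1; lat ⌊8.5507/1⌋ = 8.
Subsquare: lon ⌊0.0196/0.0833333⌋ = 0 → a; lat ⌊0.5507/0.0416667⌋ = 13 → n.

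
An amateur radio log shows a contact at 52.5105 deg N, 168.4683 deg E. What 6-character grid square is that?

RO42fm

Add 180° to longitude and 90° to latitude: 348.4683, 142.5105.
Field (20°×10°, letters A–R): 348.4683/20 → 17 → R, 142.5105/10 → 14 → O; chars RO.
Square (2°×1°, digits 0–9): 8.4683/2 → 4, 2.5105/1 → 2; chars 42.
Subsquare (5′×2.5′, letters a–x): 0.4683/0.0833333 → 5 → f, 0.5105/0.0416667 → 12 → m; chars fm.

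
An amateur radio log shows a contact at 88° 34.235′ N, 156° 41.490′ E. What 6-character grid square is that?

QR88in

Offset from 180°W / 90°S: lon 336.6915°, lat 178.5706°.
Field (20°×10°, letters A–R): lon ⌊336.6915/20⌋ = 16 → Q; lat ⌊178.5706/10⌋ = 17 → R.
Square (2°×1°, digits 0–9): lon ⌊16.6915/2⌋ = 8; lat ⌊8.5706/1⌋ = 8.
Subsquare (5′×2.5′, letters a–x): lon ⌊0.6915/0.0833333⌋ = 8 → i; lat ⌊0.5706/0.0416667⌋ = 13 → n.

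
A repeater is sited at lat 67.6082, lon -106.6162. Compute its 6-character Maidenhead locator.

DP67qo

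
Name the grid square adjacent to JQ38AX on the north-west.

Longitude subsquare a = 0; −1 → -1, wraps to 23 = x, carry into square.
Longitude square 3; −1 → 2.
Latitude subsquare x = 23; +1 → 24, wraps to 0 = a, carry into square.
Latitude square 8; +1 → 9.

JQ29xa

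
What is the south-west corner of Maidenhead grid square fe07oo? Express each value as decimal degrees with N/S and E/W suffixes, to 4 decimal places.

42.4167° S, 78.8333° W

Field F=5, E=4: +5·20° lon, +4·10° lat → SW at lon -80°, lat -50°.
Square 0, 7: +0·2° lon, +7·1° lat → SW at lon -80°, lat -43°.
Subsquare o=14, o=14: +14·0.0833333° lon, +14·0.0416667° lat → SW at lon -78.8333°, lat -42.4167°.
latitude 42.4167° S, longitude 78.8333° W.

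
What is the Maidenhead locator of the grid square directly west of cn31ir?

Longitude subsquare i = 8; −1 → 7 = h.
The latitude characters are unchanged.

CN31hr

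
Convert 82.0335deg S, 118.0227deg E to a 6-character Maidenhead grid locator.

OA97ax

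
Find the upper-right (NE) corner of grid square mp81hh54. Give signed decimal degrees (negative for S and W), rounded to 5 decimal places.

Field M=12, P=15: +12·20° lon, +15·10° lat → SW at lon 60°, lat 60°.
Square 8, 1: +8·2° lon, +1·1° lat → SW at lon 76°, lat 61°.
Subsquare h=7, h=7: +7·0.0833333° lon, +7·0.0416667° lat → SW at lon 76.5833°, lat 61.2917°.
Extended square 5, 4: +5·0.00833333° lon, +4·0.00416667° lat → SW at lon 76.625°, lat 61.3083°.
Cell spans 0.00833333° lon × 0.00416667° lat. NE corner is SW corner plus one full cell.
latitude 61.31250, longitude 76.63333.

61.31250, 76.63333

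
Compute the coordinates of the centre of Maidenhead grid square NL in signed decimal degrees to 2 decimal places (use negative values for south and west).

25.00, 90.00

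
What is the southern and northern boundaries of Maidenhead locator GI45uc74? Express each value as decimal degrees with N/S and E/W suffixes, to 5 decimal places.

Field G=6, I=8: +6·20° lon, +8·10° lat → SW at lon -60°, lat -10°.
Square 4, 5: +4·2° lon, +5·1° lat → SW at lon -52°, lat -5°.
Subsquare u=20, c=2: +20·0.0833333° lon, +2·0.0416667° lat → SW at lon -50.3333°, lat -4.91667°.
Extended square 7, 4: +7·0.00833333° lon, +4·0.00416667° lat → SW at lon -50.275°, lat -4.9°.
Cell spans 0.00833333° lon × 0.00416667° lat.
south 4.90000° S, north 4.89583° S.

4.90000° S, 4.89583° S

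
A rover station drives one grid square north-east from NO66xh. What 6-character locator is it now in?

Longitude subsquare x = 23; +1 → 24, wraps to 0 = a, carry into square.
Longitude square 6; +1 → 7.
Latitude subsquare h = 7; +1 → 8 = i.

NO76ai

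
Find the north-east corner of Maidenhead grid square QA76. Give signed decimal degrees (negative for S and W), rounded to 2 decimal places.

Field Q=16, A=0: +16·20° lon, +0·10° lat → SW at lon 140°, lat -90°.
Square 7, 6: +7·2° lon, +6·1° lat → SW at lon 154°, lat -84°.
Cell spans 2° lon × 1° lat. NE corner is SW corner plus one full cell.
latitude -83.00, longitude 156.00.

-83.00, 156.00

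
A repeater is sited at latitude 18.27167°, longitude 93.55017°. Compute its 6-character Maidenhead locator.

Shift to the Maidenhead origin (180°W, 90°S): lon 273.5502, lat 108.2717.
Field: lon ⌊273.5502/20⌋ = 13 → N; lat ⌊108.2717/10⌋ = 10 → K.
Square: lon ⌊13.5502/2⌋ = 6; lat ⌊8.2717/1⌋ = 8.
Subsquare: lon ⌊1.5502/0.0833333⌋ = 18 → s; lat ⌊0.2717/0.0416667⌋ = 6 → g.

NK68sg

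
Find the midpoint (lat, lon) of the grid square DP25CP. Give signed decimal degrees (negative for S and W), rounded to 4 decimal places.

65.6458, -115.7917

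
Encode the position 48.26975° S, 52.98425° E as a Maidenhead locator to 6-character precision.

LE61lr

Shift to the Maidenhead origin (180°W, 90°S): lon 232.9843, lat 41.7302.
Field: 232.9843/20 → 11 → L, 41.7302/10 → 4 → E; chars LE.
Square: 12.9843/2 → 6, 1.7302/1 → 1; chars 61.
Subsquare: 0.9843/0.0833333 → 11 → l, 0.7302/0.0416667 → 17 → r; chars lr.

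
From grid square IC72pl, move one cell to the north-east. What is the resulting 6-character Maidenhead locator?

IC72qm

Longitude subsquare p = 15; +1 → 16 = q.
Latitude subsquare l = 11; +1 → 12 = m.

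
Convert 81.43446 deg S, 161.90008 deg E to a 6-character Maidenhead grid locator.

RA08wn

Add 180° to longitude and 90° to latitude: 341.9001, 8.5655.
Field: lon ⌊341.9001/20⌋ = 17 → R; lat ⌊8.5655/10⌋ = 0 → A.
Square: lon ⌊1.9001/2⌋ = 0; lat ⌊8.5655/1⌋ = 8.
Subsquare: lon ⌊1.9001/0.0833333⌋ = 22 → w; lat ⌊0.5655/0.0416667⌋ = 13 → n.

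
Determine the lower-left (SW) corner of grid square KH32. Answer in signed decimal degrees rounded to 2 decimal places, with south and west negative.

Field K=10, H=7: +10·20° lon, +7·10° lat → SW at lon 20°, lat -20°.
Square 3, 2: +3·2° lon, +2·1° lat → SW at lon 26°, lat -18°.
latitude -18.00, longitude 26.00.

-18.00, 26.00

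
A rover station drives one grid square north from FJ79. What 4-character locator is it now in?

FK70

Latitude square 9; +1 → 10, wraps to 0, carry into field.
Latitude field J = 9; +1 → 10 = K.
The longitude characters are unchanged.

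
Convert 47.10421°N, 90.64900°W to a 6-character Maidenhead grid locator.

EN47qc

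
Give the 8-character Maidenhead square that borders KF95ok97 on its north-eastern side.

Longitude extended square 9; +1 → 10, wraps to 0, carry into subsquare.
Longitude subsquare o = 14; +1 → 15 = p.
Latitude extended square 7; +1 → 8.

KF95pk08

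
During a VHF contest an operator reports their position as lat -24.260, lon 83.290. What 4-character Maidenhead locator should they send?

Offset from 180°W / 90°S: lon 263.29°, lat 65.74°.
Field: lon ⌊263.29/20⌋ = 13 → N; lat ⌊65.74/10⌋ = 6 → G.
Square: lon ⌊3.29/2⌋ = 1; lat ⌊5.74/1⌋ = 5.

NG15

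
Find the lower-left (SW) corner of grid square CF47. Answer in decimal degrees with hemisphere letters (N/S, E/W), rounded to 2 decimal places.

33.00° S, 132.00° W

Field C=2, F=5: +2·20° lon, +5·10° lat → SW at lon -140°, lat -40°.
Square 4, 7: +4·2° lon, +7·1° lat → SW at lon -132°, lat -33°.
latitude 33.00° S, longitude 132.00° W.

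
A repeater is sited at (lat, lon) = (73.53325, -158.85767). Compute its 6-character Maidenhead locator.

Shift to the Maidenhead origin (180°W, 90°S): lon 21.1423, lat 163.5333.
Field (20°×10°, letters A–R): lon ⌊21.1423/20⌋ = 1 → B; lat ⌊163.5333/10⌋ = 16 → Q.
Square (2°×1°, digits 0–9): lon ⌊1.1423/2⌋ = 0; lat ⌊3.5333/1⌋ = 3.
Subsquare (5′×2.5′, letters a–x): lon ⌊1.1423/0.0833333⌋ = 13 → n; lat ⌊0.5333/0.0416667⌋ = 12 → m.

BQ03nm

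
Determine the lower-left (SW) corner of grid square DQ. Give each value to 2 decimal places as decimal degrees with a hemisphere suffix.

70.00° N, 120.00° W

Field D=3, Q=16: +3·20° lon, +16·10° lat → SW at lon -120°, lat 70°.
latitude 70.00° N, longitude 120.00° W.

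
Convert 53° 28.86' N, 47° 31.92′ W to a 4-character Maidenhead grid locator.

GO63

Add 180° to longitude and 90° to latitude: 132.47, 143.48.
Field (20°×10°, letters A–R): 132.47/20 → 6 → G, 143.48/10 → 14 → O; chars GO.
Square (2°×1°, digits 0–9): 12.47/2 → 6, 3.48/1 → 3; chars 63.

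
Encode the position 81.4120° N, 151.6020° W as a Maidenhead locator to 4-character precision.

BR41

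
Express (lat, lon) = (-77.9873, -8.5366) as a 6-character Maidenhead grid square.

IB52ra

Offset from 180°W / 90°S: lon 171.4634°, lat 12.0127°.
Field: 171.4634/20 → 8 → I, 12.0127/10 → 1 → B; chars IB.
Square: 11.4634/2 → 5, 2.0127/1 → 2; chars 52.
Subsquare: 1.4634/0.0833333 → 17 → r, 0.0127/0.0416667 → 0 → a; chars ra.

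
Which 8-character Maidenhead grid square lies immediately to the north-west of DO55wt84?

Longitude extended square 8; −1 → 7.
Latitude extended square 4; +1 → 5.

DO55wt75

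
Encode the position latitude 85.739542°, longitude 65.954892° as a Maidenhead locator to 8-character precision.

MR25xr47

Offset from 180°W / 90°S: lon 245.95489°, lat 175.73954°.
Field: 245.95489/20 → 12 → M, 175.73954/10 → 17 → R; chars MR.
Square: 5.95489/2 → 2, 5.73954/1 → 5; chars 25.
Subsquare: 1.95489/0.0833333 → 23 → x, 0.73954/0.0416667 → 17 → r; chars xr.
Extended square: 0.03823/0.00833333 → 4, 0.03121/0.00416667 → 7; chars 47.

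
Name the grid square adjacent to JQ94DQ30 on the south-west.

Longitude extended square 3; −1 → 2.
Latitude extended square 0; −1 → -1, wraps to 9, carry into subsquare.
Latitude subsquare q = 16; −1 → 15 = p.

JQ94dp29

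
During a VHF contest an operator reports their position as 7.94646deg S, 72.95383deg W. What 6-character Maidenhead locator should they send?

FI32mb

Shift to the Maidenhead origin (180°W, 90°S): lon 107.0462, lat 82.0535.
Field: lon ⌊107.0462/20⌋ = 5 → F; lat ⌊82.0535/10⌋ = 8 → I.
Square: lon ⌊7.0462/2⌋ = 3; lat ⌊2.0535/1⌋ = 2.
Subsquare: lon ⌊1.0462/0.0833333⌋ = 12 → m; lat ⌊0.0535/0.0416667⌋ = 1 → b.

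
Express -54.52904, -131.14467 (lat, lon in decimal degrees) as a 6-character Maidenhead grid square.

CD45kl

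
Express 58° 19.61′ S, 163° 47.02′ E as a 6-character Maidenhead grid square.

Shift to the Maidenhead origin (180°W, 90°S): lon 343.7837, lat 31.6732.
Field (20°×10°, letters A–R): 343.7837/20 → 17 → R, 31.6732/10 → 3 → D; chars RD.
Square (2°×1°, digits 0–9): 3.7837/2 → 1, 1.6732/1 → 1; chars 11.
Subsquare (5′×2.5′, letters a–x): 1.7837/0.0833333 → 21 → v, 0.6732/0.0416667 → 16 → q; chars vq.

RD11vq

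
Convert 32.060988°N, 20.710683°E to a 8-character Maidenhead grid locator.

KM02ib54

Offset from 180°W / 90°S: lon 200.71068°, lat 122.06099°.
Field: 200.71068/20 → 10 → K, 122.06099/10 → 12 → M; chars KM.
Square: 0.71068/2 → 0, 2.06099/1 → 2; chars 02.
Subsquare: 0.71068/0.0833333 → 8 → i, 0.06099/0.0416667 → 1 → b; chars ib.
Extended square: 0.04402/0.00833333 → 5, 0.01932/0.00416667 → 4; chars 54.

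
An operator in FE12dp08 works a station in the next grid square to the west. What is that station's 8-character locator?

Longitude extended square 0; −1 → -1, wraps to 9, carry into subsquare.
Longitude subsquare d = 3; −1 → 2 = c.
The latitude characters are unchanged.

FE12cp98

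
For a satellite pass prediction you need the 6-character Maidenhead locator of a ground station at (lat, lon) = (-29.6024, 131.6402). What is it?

PG50tj

Shift to the Maidenhead origin (180°W, 90°S): lon 311.6402, lat 60.3976.
Field: 311.6402/20 → 15 → P, 60.3976/10 → 6 → G; chars PG.
Square: 11.6402/2 → 5, 0.3976/1 → 0; chars 50.
Subsquare: 1.6402/0.0833333 → 19 → t, 0.3976/0.0416667 → 9 → j; chars tj.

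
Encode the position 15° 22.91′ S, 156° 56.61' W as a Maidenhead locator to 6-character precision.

BH14mo

Offset from 180°W / 90°S: lon 23.0565°, lat 74.6182°.
Field: 23.0565/20 → 1 → B, 74.6182/10 → 7 → H; chars BH.
Square: 3.0565/2 → 1, 4.6182/1 → 4; chars 14.
Subsquare: 1.0565/0.0833333 → 12 → m, 0.6182/0.0416667 → 14 → o; chars mo.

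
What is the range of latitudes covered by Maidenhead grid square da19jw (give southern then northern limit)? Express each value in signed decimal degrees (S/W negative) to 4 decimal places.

-80.0833, -80.0417

Field D=3, A=0: +3·20° lon, +0·10° lat → SW at lon -120°, lat -90°.
Square 1, 9: +1·2° lon, +9·1° lat → SW at lon -118°, lat -81°.
Subsquare j=9, w=22: +9·0.0833333° lon, +22·0.0416667° lat → SW at lon -117.25°, lat -80.0833°.
Cell spans 0.0833333° lon × 0.0416667° lat.
south -80.0833, north -80.0417.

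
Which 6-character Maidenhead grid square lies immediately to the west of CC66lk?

Longitude subsquare l = 11; −1 → 10 = k.
The latitude characters are unchanged.

CC66kk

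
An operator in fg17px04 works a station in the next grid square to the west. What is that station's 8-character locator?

FG17ox94

Longitude extended square 0; −1 → -1, wraps to 9, carry into subsquare.
Longitude subsquare p = 15; −1 → 14 = o.
The latitude characters are unchanged.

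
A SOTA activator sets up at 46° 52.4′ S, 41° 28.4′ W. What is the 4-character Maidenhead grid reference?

GE93

Shift to the Maidenhead origin (180°W, 90°S): lon 138.53, lat 43.13.
Field (20°×10°, letters A–R): 138.53/20 → 6 → G, 43.13/10 → 4 → E; chars GE.
Square (2°×1°, digits 0–9): 18.53/2 → 9, 3.13/1 → 3; chars 93.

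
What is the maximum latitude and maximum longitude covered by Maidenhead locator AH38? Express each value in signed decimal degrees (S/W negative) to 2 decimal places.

-11.00, -172.00

Field A=0, H=7: +0·20° lon, +7·10° lat → SW at lon -180°, lat -20°.
Square 3, 8: +3·2° lon, +8·1° lat → SW at lon -174°, lat -12°.
Cell spans 2° lon × 1° lat. NE corner is SW corner plus one full cell.
latitude -11.00, longitude -172.00.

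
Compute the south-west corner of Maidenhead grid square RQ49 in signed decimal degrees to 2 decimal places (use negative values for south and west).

79.00, 168.00

Field R=17, Q=16: +17·20° lon, +16·10° lat → SW at lon 160°, lat 70°.
Square 4, 9: +4·2° lon, +9·1° lat → SW at lon 168°, lat 79°.
latitude 79.00, longitude 168.00.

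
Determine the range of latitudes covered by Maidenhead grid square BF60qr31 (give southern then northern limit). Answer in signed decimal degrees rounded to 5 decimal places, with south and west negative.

-39.28750, -39.28333

Field B=1, F=5: +1·20° lon, +5·10° lat → SW at lon -160°, lat -40°.
Square 6, 0: +6·2° lon, +0·1° lat → SW at lon -148°, lat -40°.
Subsquare q=16, r=17: +16·0.0833333° lon, +17·0.0416667° lat → SW at lon -146.667°, lat -39.2917°.
Extended square 3, 1: +3·0.00833333° lon, +1·0.00416667° lat → SW at lon -146.642°, lat -39.2875°.
Cell spans 0.00833333° lon × 0.00416667° lat.
south -39.28750, north -39.28333.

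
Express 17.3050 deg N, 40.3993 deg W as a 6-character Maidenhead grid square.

GK97th

Shift to the Maidenhead origin (180°W, 90°S): lon 139.6007, lat 107.3050.
Field (20°×10°, letters A–R): 139.6007/20 → 6 → G, 107.3050/10 → 10 → K; chars GK.
Square (2°×1°, digits 0–9): 19.6007/2 → 9, 7.3050/1 → 7; chars 97.
Subsquare (5′×2.5′, letters a–x): 1.6007/0.0833333 → 19 → t, 0.3050/0.0416667 → 7 → h; chars th.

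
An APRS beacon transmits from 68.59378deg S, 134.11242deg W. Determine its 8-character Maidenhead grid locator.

Add 180° to longitude and 90° to latitude: 45.88758, 21.40622.
Field: lon ⌊45.88758/20⌋ = 2 → C; lat ⌊21.40622/10⌋ = 2 → C.
Square: lon ⌊5.88758/2⌋ = 2; lat ⌊1.40622/1⌋ = 1.
Subsquare: lon ⌊1.88758/0.0833333⌋ = 22 → w; lat ⌊0.40622/0.0416667⌋ = 9 → j.
Extended square: lon ⌊0.05425/0.00833333⌋ = 6; lat ⌊0.03122/0.00416667⌋ = 7.

CC21wj67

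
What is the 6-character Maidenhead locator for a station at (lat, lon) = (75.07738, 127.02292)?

PQ35mb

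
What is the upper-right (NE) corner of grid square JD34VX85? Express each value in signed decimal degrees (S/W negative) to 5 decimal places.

-55.01667, 7.82500

Field J=9, D=3: +9·20° lon, +3·10° lat → SW at lon 0°, lat -60°.
Square 3, 4: +3·2° lon, +4·1° lat → SW at lon 6°, lat -56°.
Subsquare v=21, x=23: +21·0.0833333° lon, +23·0.0416667° lat → SW at lon 7.75°, lat -55.0417°.
Extended square 8, 5: +8·0.00833333° lon, +5·0.00416667° lat → SW at lon 7.81667°, lat -55.0208°.
Cell spans 0.00833333° lon × 0.00416667° lat. NE corner is SW corner plus one full cell.
latitude -55.01667, longitude 7.82500.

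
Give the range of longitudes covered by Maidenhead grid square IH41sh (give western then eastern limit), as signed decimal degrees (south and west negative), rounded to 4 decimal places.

-10.5000, -10.4167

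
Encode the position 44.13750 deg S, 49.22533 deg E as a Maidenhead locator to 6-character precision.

LE45ou

Offset from 180°W / 90°S: lon 229.2253°, lat 45.8625°.
Field: 229.2253/20 → 11 → L, 45.8625/10 → 4 → E; chars LE.
Square: 9.2253/2 → 4, 5.8625/1 → 5; chars 45.
Subsquare: 1.2253/0.0833333 → 14 → o, 0.8625/0.0416667 → 20 → u; chars ou.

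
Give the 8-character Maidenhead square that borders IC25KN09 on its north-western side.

Longitude extended square 0; −1 → -1, wraps to 9, carry into subsquare.
Longitude subsquare k = 10; −1 → 9 = j.
Latitude extended square 9; +1 → 10, wraps to 0, carry into subsquare.
Latitude subsquare n = 13; +1 → 14 = o.

IC25jo90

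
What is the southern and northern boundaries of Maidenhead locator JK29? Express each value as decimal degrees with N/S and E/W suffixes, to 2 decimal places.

Field J=9, K=10: +9·20° lon, +10·10° lat → SW at lon 0°, lat 10°.
Square 2, 9: +2·2° lon, +9·1° lat → SW at lon 4°, lat 19°.
Cell spans 2° lon × 1° lat.
south 19.00° N, north 20.00° N.

19.00° N, 20.00° N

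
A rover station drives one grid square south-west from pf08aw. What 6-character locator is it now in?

OF98xv

Longitude subsquare a = 0; −1 → -1, wraps to 23 = x, carry into square.
Longitude square 0; −1 → -1, wraps to 9, carry into field.
Longitude field P = 15; −1 → 14 = O.
Latitude subsquare w = 22; −1 → 21 = v.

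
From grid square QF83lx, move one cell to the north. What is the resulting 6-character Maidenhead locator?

QF84la

Latitude subsquare x = 23; +1 → 24, wraps to 0 = a, carry into square.
Latitude square 3; +1 → 4.
The longitude characters are unchanged.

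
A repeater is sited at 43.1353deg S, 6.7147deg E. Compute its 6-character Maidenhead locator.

JE36iu

Add 180° to longitude and 90° to latitude: 186.7147, 46.8647.
Field: lon ⌊186.7147/20⌋ = 9 → J; lat ⌊46.8647/10⌋ = 4 → E.
Square: lon ⌊6.7147/2⌋ = 3; lat ⌊6.8647/1⌋ = 6.
Subsquare: lon ⌊0.7147/0.0833333⌋ = 8 → i; lat ⌊0.8647/0.0416667⌋ = 20 → u.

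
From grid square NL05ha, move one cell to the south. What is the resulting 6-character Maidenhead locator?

Latitude subsquare a = 0; −1 → -1, wraps to 23 = x, carry into square.
Latitude square 5; −1 → 4.
The longitude characters are unchanged.

NL04hx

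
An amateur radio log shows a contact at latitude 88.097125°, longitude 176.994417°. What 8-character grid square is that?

RR88lc93

Add 180° to longitude and 90° to latitude: 356.99442, 178.09713.
Field: lon ⌊356.99442/20⌋ = 17 → R; lat ⌊178.09713/10⌋ = 17 → R.
Square: lon ⌊16.99442/2⌋ = 8; lat ⌊8.09713/1⌋ = 8.
Subsquare: lon ⌊0.99442/0.0833333⌋ = 11 → l; lat ⌊0.09713/0.0416667⌋ = 2 → c.
Extended square: lon ⌊0.07775/0.00833333⌋ = 9; lat ⌊0.01379/0.00416667⌋ = 3.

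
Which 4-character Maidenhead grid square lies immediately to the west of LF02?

KF92

Longitude square 0; −1 → -1, wraps to 9, carry into field.
Longitude field L = 11; −1 → 10 = K.
The latitude characters are unchanged.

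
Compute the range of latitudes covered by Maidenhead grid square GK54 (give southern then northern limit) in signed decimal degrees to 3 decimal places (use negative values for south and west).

14.000, 15.000

Field G=6, K=10: +6·20° lon, +10·10° lat → SW at lon -60°, lat 10°.
Square 5, 4: +5·2° lon, +4·1° lat → SW at lon -50°, lat 14°.
Cell spans 2° lon × 1° lat.
south 14.000, north 15.000.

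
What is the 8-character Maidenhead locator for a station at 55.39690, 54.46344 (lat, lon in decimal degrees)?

LO75fj55

Shift to the Maidenhead origin (180°W, 90°S): lon 234.46344, lat 145.39690.
Field: lon ⌊234.46344/20⌋ = 11 → L; lat ⌊145.39690/10⌋ = 14 → O.
Square: lon ⌊14.46344/2⌋ = 7; lat ⌊5.39690/1⌋ = 5.
Subsquare: lon ⌊0.46344/0.0833333⌋ = 5 → f; lat ⌊0.39690/0.0416667⌋ = 9 → j.
Extended square: lon ⌊0.04677/0.00833333⌋ = 5; lat ⌊0.02190/0.00416667⌋ = 5.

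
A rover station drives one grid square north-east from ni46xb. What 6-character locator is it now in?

NI56ac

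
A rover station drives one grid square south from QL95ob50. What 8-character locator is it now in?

QL95oa59

Latitude extended square 0; −1 → -1, wraps to 9, carry into subsquare.
Latitude subsquare b = 1; −1 → 0 = a.
The longitude characters are unchanged.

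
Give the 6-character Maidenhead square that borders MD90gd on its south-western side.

MD90fc

Longitude subsquare g = 6; −1 → 5 = f.
Latitude subsquare d = 3; −1 → 2 = c.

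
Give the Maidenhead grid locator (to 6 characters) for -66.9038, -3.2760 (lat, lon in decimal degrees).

Add 180° to longitude and 90° to latitude: 176.7240, 23.0962.
Field (20°×10°, letters A–R): lon ⌊176.7240/20⌋ = 8 → I; lat ⌊23.0962/10⌋ = 2 → C.
Square (2°×1°, digits 0–9): lon ⌊16.7240/2⌋ = 8; lat ⌊3.0962/1⌋ = 3.
Subsquare (5′×2.5′, letters a–x): lon ⌊0.7240/0.0833333⌋ = 8 → i; lat ⌊0.0962/0.0416667⌋ = 2 → c.

IC83ic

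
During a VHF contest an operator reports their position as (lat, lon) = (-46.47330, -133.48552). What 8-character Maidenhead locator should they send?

Shift to the Maidenhead origin (180°W, 90°S): lon 46.51448, lat 43.52670.
Field (20°×10°, letters A–R): 46.51448/20 → 2 → C, 43.52670/10 → 4 → E; chars CE.
Square (2°×1°, digits 0–9): 6.51448/2 → 3, 3.52670/1 → 3; chars 33.
Subsquare (5′×2.5′, letters a–x): 0.51448/0.0833333 → 6 → g, 0.52670/0.0416667 → 12 → m; chars gm.
Extended square (30″×15″, digits 0–9): 0.01448/0.00833333 → 1, 0.02670/0.00416667 → 6; chars 16.

CE33gm16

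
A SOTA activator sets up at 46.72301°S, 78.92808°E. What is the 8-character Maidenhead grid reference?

Shift to the Maidenhead origin (180°W, 90°S): lon 258.92808, lat 43.27699.
Field: 258.92808/20 → 12 → M, 43.27699/10 → 4 → E; chars ME.
Square: 18.92808/2 → 9, 3.27699/1 → 3; chars 93.
Subsquare: 0.92808/0.0833333 → 11 → l, 0.27699/0.0416667 → 6 → g; chars lg.
Extended square: 0.01141/0.00833333 → 1, 0.02699/0.00416667 → 6; chars 16.

ME93lg16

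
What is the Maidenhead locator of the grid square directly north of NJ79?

NK70

Latitude square 9; +1 → 10, wraps to 0, carry into field.
Latitude field J = 9; +1 → 10 = K.
The longitude characters are unchanged.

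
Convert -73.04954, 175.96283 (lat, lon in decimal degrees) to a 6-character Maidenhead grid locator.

Offset from 180°W / 90°S: lon 355.9628°, lat 16.9505°.
Field: 355.9628/20 → 17 → R, 16.9505/10 → 1 → B; chars RB.
Square: 15.9628/2 → 7, 6.9505/1 → 6; chars 76.
Subsquare: 1.9628/0.0833333 → 23 → x, 0.9505/0.0416667 → 22 → w; chars xw.

RB76xw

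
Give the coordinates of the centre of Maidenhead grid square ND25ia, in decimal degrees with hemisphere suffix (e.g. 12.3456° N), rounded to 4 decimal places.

Field N=13, D=3: +13·20° lon, +3·10° lat → SW at lon 80°, lat -60°.
Square 2, 5: +2·2° lon, +5·1° lat → SW at lon 84°, lat -55°.
Subsquare i=8, a=0: +8·0.0833333° lon, +0·0.0416667° lat → SW at lon 84.6667°, lat -55°.
Cell spans 0.0833333° lon × 0.0416667° lat. Centre is SW corner plus half of each.
latitude 54.9792° S, longitude 84.7083° E.

54.9792° S, 84.7083° E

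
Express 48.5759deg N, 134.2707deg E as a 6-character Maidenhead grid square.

PN78dn

Shift to the Maidenhead origin (180°W, 90°S): lon 314.2707, lat 138.5759.
Field: 314.2707/20 → 15 → P, 138.5759/10 → 13 → N; chars PN.
Square: 14.2707/2 → 7, 8.5759/1 → 8; chars 78.
Subsquare: 0.2707/0.0833333 → 3 → d, 0.5759/0.0416667 → 13 → n; chars dn.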